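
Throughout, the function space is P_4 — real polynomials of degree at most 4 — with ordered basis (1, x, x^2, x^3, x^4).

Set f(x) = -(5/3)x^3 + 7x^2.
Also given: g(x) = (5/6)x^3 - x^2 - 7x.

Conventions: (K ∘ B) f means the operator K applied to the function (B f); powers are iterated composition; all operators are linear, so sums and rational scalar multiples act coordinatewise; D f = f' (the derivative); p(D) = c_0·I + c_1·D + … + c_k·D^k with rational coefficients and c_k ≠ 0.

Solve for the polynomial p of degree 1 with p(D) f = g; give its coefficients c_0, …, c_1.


p(D) = -(1/2)·I − (1/2)·D, i.e. c_0 = -1/2, c_1 = -1/2

D^0 f = -(5/3)x^3 + 7x^2
D^1 f = -5x^2 + 14x
matching coefficients of g against c_0 f + c_1 Df + … from the top degree down determines the c_i
solution: c_0 = -1/2, c_1 = -1/2


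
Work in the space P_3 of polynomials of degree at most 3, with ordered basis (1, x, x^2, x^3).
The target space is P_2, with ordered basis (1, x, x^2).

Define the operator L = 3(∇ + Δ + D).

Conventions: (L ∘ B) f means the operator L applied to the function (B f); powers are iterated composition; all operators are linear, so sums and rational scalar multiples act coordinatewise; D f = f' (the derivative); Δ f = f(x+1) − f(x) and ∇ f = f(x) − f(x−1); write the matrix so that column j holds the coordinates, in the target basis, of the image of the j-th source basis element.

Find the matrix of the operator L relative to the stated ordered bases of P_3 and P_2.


image of 1: 0
image of x: 9
image of x^2: 18x
image of x^3: 27x^2 + 6
each image's coordinates form column j of the matrix

the matrix is [[0, 9, 0, 6]; [0, 0, 18, 0]; [0, 0, 0, 27]] (rows listed top to bottom)


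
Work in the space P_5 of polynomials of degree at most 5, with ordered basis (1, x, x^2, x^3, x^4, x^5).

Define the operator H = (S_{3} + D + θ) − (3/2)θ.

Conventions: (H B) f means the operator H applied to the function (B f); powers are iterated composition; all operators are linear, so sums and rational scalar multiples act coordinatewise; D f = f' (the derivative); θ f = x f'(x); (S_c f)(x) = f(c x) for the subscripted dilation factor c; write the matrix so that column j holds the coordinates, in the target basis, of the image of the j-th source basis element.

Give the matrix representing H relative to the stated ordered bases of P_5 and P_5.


image of 1: 1
image of x: (5/2)x + 1
image of x^2: 8x^2 + 2x
image of x^3: (51/2)x^3 + 3x^2
image of x^4: 79x^4 + 4x^3
image of x^5: (481/2)x^5 + 5x^4
each image's coordinates form column j of the matrix

the matrix is [[1, 1, 0, 0, 0, 0]; [0, 5/2, 2, 0, 0, 0]; [0, 0, 8, 3, 0, 0]; [0, 0, 0, 51/2, 4, 0]; [0, 0, 0, 0, 79, 5]; [0, 0, 0, 0, 0, 481/2]] (rows listed top to bottom)


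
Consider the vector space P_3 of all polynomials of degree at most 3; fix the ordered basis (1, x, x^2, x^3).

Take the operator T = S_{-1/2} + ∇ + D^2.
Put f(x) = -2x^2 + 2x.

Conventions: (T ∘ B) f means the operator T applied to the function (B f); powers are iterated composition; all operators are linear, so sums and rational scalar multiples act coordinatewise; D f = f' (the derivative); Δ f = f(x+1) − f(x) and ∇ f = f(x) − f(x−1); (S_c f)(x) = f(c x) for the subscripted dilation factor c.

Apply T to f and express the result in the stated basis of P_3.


the image equals g(x) = -(1/2)x^2 - 5x

S_{-1/2} f = -(1/2)x^2 - x
∇ f = -4x + 4
D f = -4x + 2
D D f = -4
(S_{-1/2} + ∇ + D^2) f = -(1/2)x^2 - 5x


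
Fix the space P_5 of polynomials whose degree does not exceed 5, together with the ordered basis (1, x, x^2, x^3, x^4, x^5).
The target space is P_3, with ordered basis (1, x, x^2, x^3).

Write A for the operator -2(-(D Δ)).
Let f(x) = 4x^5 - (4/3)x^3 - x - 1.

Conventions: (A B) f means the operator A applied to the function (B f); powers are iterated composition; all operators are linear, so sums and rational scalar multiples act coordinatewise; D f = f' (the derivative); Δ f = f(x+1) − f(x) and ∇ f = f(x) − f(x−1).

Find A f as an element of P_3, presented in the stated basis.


Δ f = 20x^4 + 40x^3 + 36x^2 + 16x + 5/3
D Δ f = 80x^3 + 120x^2 + 72x + 16
(-(D Δ)) f = -80x^3 - 120x^2 - 72x - 16
(-2(-(D Δ))) f = 160x^3 + 240x^2 + 144x + 32

the image equals g(x) = 160x^3 + 240x^2 + 144x + 32


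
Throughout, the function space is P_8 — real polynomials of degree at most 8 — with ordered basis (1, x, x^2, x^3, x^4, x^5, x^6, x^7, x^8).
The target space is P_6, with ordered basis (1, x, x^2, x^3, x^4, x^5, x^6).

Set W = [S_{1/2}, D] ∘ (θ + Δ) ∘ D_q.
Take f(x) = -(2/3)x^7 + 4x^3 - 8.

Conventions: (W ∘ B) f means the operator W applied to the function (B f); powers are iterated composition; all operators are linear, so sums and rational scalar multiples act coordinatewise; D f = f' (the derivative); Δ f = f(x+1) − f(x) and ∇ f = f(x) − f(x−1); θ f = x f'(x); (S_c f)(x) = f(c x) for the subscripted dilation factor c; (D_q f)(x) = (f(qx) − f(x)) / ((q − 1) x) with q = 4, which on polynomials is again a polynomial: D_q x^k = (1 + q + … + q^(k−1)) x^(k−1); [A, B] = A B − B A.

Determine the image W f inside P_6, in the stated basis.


D_q f = -(10922/3)x^6 + 84x^2
θ D_q f = -21844x^6 + 168x^2
Δ D_q f = -21844x^5 - 54610x^4 - (218440/3)x^3 - 54610x^2 - 21676x - 10670/3
(θ + Δ) D_q f = -21844x^6 - 21844x^5 - 54610x^4 - (218440/3)x^3 - 54442x^2 - 21676x - 10670/3
D ((θ + Δ) ∘ D_q) f = -131064x^5 - 109220x^4 - 218440x^3 - 218440x^2 - 108884x - 21676
S_{1/2} D ((θ + Δ) ∘ D_q) f = -(16383/4)x^5 - (27305/4)x^4 - 27305x^3 - 54610x^2 - 54442x - 21676
S_{1/2} ((θ + Δ) ∘ D_q) f = -(5461/16)x^6 - (5461/8)x^5 - (27305/8)x^4 - (27305/3)x^3 - (27221/2)x^2 - 10838x - 10670/3
D S_{1/2} ((θ + Δ) ∘ D_q) f = -(16383/8)x^5 - (27305/8)x^4 - (27305/2)x^3 - 27305x^2 - 27221x - 10838
[S_{1/2}, D] ((θ + Δ) ∘ D_q) f = -(16383/8)x^5 - (27305/8)x^4 - (27305/2)x^3 - 27305x^2 - 27221x - 10838

the image equals g(x) = -(16383/8)x^5 - (27305/8)x^4 - (27305/2)x^3 - 27305x^2 - 27221x - 10838


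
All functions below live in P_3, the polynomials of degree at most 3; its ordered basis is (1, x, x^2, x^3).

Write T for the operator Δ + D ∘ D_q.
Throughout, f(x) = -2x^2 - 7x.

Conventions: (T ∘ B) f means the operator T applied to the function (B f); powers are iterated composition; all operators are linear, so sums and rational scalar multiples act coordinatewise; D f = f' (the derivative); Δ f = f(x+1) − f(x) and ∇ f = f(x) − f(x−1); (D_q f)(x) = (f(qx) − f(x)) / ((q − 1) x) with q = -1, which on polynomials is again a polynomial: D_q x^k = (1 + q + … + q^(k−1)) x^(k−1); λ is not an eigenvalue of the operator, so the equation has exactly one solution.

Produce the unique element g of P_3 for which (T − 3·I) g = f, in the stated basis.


write g with unknown coordinates in the stated basis and equate coefficients in (T − 3·I) g = f
solving from the highest basis element down gives g = (2/3)x^2 + (25/9)x + 31/27
check: T g = (4/3)x + 31/9
so T g − 3·g = -2x^2 - 7x = f ✓

g(x) = (2/3)x^2 + (25/9)x + 31/27


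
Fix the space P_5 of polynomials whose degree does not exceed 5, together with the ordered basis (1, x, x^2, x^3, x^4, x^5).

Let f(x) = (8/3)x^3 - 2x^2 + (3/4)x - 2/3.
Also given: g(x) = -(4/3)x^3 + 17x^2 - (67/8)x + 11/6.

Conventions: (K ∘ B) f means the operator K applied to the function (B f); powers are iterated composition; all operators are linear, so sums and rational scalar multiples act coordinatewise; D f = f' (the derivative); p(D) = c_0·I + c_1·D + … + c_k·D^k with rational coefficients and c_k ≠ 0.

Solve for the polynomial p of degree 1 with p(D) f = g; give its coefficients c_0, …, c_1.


c_0 = -1/2, c_1 = 2

D^0 f = (8/3)x^3 - 2x^2 + (3/4)x - 2/3
D^1 f = 8x^2 - 4x + 3/4
matching coefficients of g against c_0 f + c_1 Df + … from the top degree down determines the c_i
solution: c_0 = -1/2, c_1 = 2


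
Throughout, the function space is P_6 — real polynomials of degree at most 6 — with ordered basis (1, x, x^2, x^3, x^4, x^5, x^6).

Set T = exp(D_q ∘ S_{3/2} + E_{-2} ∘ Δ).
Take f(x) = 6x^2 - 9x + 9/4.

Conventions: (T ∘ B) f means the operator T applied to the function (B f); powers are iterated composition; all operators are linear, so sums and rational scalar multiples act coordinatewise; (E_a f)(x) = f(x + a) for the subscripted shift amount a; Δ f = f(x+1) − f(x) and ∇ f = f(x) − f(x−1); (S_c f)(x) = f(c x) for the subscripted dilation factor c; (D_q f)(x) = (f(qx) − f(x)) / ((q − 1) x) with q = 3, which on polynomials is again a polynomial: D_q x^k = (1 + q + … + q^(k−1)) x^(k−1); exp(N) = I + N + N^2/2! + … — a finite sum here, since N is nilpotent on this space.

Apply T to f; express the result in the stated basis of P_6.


order-1 term: 66x - 81/2
order-2 term: 165/2
the series for exp(D_q ∘ S_{3/2} + E_{-2} ∘ Δ) f terminates at order 2
exp(D_q ∘ S_{3/2} + E_{-2} ∘ Δ) f = 6x^2 + 57x + 177/4

g(x) = 6x^2 + 57x + 177/4


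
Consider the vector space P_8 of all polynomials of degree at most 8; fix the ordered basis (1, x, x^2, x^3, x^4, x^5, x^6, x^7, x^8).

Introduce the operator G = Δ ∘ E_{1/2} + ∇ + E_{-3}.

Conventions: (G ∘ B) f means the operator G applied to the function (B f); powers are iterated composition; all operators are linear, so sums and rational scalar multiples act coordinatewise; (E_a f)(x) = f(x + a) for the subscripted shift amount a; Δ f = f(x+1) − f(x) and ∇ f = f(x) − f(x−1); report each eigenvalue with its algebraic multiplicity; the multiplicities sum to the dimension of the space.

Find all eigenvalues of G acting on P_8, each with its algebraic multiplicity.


image of 1: 1
image of x: x - 1
image of x^2: x^2 - 2x + 10
image of x^3: x^3 - 3x^2 + 30x - 91/4
image of x^4: x^4 - 4x^3 + 60x^2 - 91x + 85
image of x^5: x^5 - 5x^4 + 100x^3 - (455/2)x^2 + 425x - 3751/16
image of x^6: x^6 - 6x^5 + 150x^4 - 455x^3 + 1275x^2 - (11253/8)x + 5915/8
image of x^7: x^7 - 7x^6 + 210x^5 - (3185/4)x^4 + 2975x^3 - (78771/16)x^2 + (41405/8)x - 138811/64
image of x^8: x^8 - 8x^7 + 280x^6 - 1274x^5 + 5950x^4 - (26257/2)x^3 + (41405/2)x^2 - (138811/8)x + 52685/8
the matrix is upper triangular; its diagonal is (1, 1, 1, 1, 1, 1, 1, 1, 1)
for a triangular matrix the eigenvalues are the diagonal entries, with algebraic multiplicity their repetition count

λ = 1 (multiplicity 9)


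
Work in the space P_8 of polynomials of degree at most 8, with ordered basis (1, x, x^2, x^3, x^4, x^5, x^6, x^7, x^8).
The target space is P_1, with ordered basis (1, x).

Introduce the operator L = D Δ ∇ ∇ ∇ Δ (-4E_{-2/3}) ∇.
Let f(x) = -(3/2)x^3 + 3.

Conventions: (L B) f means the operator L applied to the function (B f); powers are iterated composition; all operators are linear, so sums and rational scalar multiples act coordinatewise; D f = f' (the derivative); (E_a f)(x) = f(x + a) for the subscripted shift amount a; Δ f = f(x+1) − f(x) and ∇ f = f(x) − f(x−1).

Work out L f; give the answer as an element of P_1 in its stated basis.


g(x) = 0

∇ f = -(9/2)x^2 + (9/2)x - 3/2
E_{-2/3} ∇ f = -(9/2)x^2 + (21/2)x - 13/2
(-4E_{-2/3}) ∇ f = 18x^2 - 42x + 26
Δ (-4E_{-2/3}) ∇ f = 36x - 24
∇ Δ (-4E_{-2/3}) ∇ f = 36
∇ ∇ Δ (-4E_{-2/3}) ∇ f = 0
∇ (∇ ∇ Δ) (-4E_{-2/3}) ∇ f = 0
Δ ∇ (∇ ∇ Δ) (-4E_{-2/3}) ∇ f = 0
D Δ ∇ (∇ ∇ Δ) (-4E_{-2/3}) ∇ f = 0


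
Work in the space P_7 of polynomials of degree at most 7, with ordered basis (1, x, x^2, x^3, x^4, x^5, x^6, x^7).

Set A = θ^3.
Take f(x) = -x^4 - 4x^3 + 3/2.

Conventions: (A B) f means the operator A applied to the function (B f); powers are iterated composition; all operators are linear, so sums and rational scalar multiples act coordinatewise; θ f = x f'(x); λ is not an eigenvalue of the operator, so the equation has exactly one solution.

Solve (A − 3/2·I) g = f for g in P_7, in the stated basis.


write g with unknown coordinates in the stated basis and equate coefficients in (A − 3/2·I) g = f
solving from the highest basis element down gives g = -(2/125)x^4 - (8/51)x^3 - 1
check: A g = -(128/125)x^4 - (72/17)x^3
so A g − 3/2·g = -x^4 - 4x^3 + 3/2 = f ✓

the image equals g(x) = -(2/125)x^4 - (8/51)x^3 - 1


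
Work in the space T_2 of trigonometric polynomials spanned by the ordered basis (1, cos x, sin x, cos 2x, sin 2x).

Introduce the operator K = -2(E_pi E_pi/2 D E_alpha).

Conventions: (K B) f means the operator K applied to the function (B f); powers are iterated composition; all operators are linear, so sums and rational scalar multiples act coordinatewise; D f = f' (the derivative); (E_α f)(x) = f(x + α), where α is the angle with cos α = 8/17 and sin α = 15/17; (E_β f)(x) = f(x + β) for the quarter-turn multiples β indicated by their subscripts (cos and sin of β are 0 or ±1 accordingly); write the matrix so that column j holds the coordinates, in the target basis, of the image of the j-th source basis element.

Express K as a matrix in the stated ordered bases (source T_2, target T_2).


image of 1: 0
image of cos x: -(16/17)cos x + (30/17)sin x
image of sin x: -(30/17)cos x - (16/17)sin x
image of cos 2x: -(960/289)cos 2x + (644/289)sin 2x
image of sin 2x: -(644/289)cos 2x - (960/289)sin 2x
each image's coordinates form column j of the matrix

the matrix is [[0, 0, 0, 0, 0]; [0, -16/17, -30/17, 0, 0]; [0, 30/17, -16/17, 0, 0]; [0, 0, 0, -960/289, -644/289]; [0, 0, 0, 644/289, -960/289]] (rows listed top to bottom)


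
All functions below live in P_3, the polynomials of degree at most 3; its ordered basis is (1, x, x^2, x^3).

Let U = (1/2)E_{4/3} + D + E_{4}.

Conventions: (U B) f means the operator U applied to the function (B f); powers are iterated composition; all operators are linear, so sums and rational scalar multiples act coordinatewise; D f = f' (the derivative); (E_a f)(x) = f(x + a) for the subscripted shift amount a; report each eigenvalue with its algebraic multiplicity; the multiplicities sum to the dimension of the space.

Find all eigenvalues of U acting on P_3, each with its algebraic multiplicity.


λ = 3/2 (multiplicity 4)

image of 1: 3/2
image of x: (3/2)x + 17/3
image of x^2: (3/2)x^2 + (34/3)x + 152/9
image of x^3: (3/2)x^3 + 17x^2 + (152/3)x + 1760/27
the matrix is upper triangular; its diagonal is (3/2, 3/2, 3/2, 3/2)
for a triangular matrix the eigenvalues are the diagonal entries, with algebraic multiplicity their repetition count


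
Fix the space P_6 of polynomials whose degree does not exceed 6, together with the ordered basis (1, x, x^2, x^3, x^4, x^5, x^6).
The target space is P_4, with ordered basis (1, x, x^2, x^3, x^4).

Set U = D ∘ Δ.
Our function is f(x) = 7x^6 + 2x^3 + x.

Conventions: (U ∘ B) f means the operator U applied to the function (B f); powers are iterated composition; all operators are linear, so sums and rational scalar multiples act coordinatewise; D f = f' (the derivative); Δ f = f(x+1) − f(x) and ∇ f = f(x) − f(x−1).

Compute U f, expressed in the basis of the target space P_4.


the image equals g(x) = 210x^4 + 420x^3 + 420x^2 + 222x + 48

Δ f = 42x^5 + 105x^4 + 140x^3 + 111x^2 + 48x + 10
D Δ f = 210x^4 + 420x^3 + 420x^2 + 222x + 48


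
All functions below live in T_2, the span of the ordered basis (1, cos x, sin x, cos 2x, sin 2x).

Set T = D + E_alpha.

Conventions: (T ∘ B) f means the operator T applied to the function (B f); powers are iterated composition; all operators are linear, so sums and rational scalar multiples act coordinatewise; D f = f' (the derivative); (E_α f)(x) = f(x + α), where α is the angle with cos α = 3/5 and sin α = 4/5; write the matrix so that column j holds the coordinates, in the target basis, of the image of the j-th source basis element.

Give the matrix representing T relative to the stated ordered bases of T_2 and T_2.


the matrix is [[1, 0, 0, 0, 0]; [0, 3/5, 9/5, 0, 0]; [0, -9/5, 3/5, 0, 0]; [0, 0, 0, -7/25, 74/25]; [0, 0, 0, -74/25, -7/25]] (rows listed top to bottom)

image of 1: 1
image of cos x: (3/5)cos x - (9/5)sin x
image of sin x: (9/5)cos x + (3/5)sin x
image of cos 2x: -(7/25)cos 2x - (74/25)sin 2x
image of sin 2x: (74/25)cos 2x - (7/25)sin 2x
each image's coordinates form column j of the matrix


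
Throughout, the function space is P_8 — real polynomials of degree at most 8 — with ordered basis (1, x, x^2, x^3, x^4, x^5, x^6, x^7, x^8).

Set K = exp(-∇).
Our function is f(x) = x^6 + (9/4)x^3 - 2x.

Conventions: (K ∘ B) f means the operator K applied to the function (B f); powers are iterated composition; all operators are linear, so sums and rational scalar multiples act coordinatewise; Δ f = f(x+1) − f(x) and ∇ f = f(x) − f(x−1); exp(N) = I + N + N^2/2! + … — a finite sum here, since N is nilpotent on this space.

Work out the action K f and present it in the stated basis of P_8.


order-1 term: -6x^5 + 15x^4 - 20x^3 + (33/4)x^2 + (3/4)x + 3/4
order-2 term: 15x^4 - 60x^3 + 105x^2 - (333/4)x + 97/4
order-3 term: -20x^3 + 90x^2 - 150x + 351/4
order-4 term: 15x^2 - 60x + 65
order-5 term: -6x + 15
order-6 term: 1
the series for exp(-∇) f terminates at order 6
exp(-∇) f = x^6 - 6x^5 + 30x^4 - (391/4)x^3 + (873/4)x^2 - (601/2)x + 775/4

g(x) = x^6 - 6x^5 + 30x^4 - (391/4)x^3 + (873/4)x^2 - (601/2)x + 775/4


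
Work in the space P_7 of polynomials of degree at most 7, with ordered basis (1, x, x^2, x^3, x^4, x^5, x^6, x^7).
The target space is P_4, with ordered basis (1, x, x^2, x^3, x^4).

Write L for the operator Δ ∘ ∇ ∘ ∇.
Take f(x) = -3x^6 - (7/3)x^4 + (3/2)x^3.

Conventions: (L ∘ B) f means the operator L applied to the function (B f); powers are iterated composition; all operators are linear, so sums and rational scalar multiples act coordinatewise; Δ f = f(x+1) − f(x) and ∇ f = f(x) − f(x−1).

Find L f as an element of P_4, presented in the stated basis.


the result is g(x) = -360x^3 + 540x^2 - 596x + 217

∇ f = -18x^5 + 45x^4 - (208/3)x^3 + (127/2)x^2 - (191/6)x + 41/6
∇ ∇ f = -90x^4 + 360x^3 - 658x^2 + 605x - 683/3
Δ ∇ ∇ f = -360x^3 + 540x^2 - 596x + 217


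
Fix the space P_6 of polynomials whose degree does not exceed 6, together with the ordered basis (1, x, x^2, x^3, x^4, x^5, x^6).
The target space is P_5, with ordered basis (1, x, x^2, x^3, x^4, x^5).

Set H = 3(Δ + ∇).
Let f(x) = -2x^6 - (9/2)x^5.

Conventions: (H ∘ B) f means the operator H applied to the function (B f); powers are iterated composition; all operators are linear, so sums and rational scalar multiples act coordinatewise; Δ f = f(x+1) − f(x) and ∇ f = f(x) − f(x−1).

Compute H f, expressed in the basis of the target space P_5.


Δ f = -12x^5 - (105/2)x^4 - 85x^3 - 75x^2 - (69/2)x - 13/2
∇ f = -12x^5 + (15/2)x^4 + 5x^3 - 15x^2 + (21/2)x - 5/2
(Δ + ∇) f = -24x^5 - 45x^4 - 80x^3 - 90x^2 - 24x - 9
(3(Δ + ∇)) f = -72x^5 - 135x^4 - 240x^3 - 270x^2 - 72x - 27

the result is g(x) = -72x^5 - 135x^4 - 240x^3 - 270x^2 - 72x - 27


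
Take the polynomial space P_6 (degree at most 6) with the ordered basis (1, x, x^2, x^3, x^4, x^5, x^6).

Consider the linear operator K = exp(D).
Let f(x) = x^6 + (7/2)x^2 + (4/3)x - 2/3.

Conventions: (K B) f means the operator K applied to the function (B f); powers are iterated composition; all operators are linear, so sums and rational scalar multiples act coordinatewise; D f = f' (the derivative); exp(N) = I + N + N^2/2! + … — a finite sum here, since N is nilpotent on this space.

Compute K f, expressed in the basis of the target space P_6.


order-1 term: 6x^5 + 7x + 4/3
order-2 term: 15x^4 + 7/2
order-3 term: 20x^3
order-4 term: 15x^2
order-5 term: 6x
order-6 term: 1
the series for exp(D) f terminates at order 6
exp(D) f = x^6 + 6x^5 + 15x^4 + 20x^3 + (37/2)x^2 + (43/3)x + 31/6

the result is g(x) = x^6 + 6x^5 + 15x^4 + 20x^3 + (37/2)x^2 + (43/3)x + 31/6


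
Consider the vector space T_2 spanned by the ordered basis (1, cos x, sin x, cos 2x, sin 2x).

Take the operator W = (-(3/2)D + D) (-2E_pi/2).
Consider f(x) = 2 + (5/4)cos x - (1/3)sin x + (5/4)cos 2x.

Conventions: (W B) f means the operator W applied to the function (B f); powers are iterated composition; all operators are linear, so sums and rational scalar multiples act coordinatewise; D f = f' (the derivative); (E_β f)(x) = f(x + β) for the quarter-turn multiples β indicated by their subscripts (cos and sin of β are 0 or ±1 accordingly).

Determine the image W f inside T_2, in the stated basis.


g(x) = -(5/4)cos x + (1/3)sin x + (5/2)sin 2x

E_pi/2 f = 2 - (1/3)cos x - (5/4)sin x - (5/4)cos 2x
(-2E_pi/2) f = -4 + (2/3)cos x + (5/2)sin x + (5/2)cos 2x
D (-2E_pi/2) f = (5/2)cos x - (2/3)sin x - 5sin 2x
(-(3/2)D) (-2E_pi/2) f = -(15/4)cos x + sin x + (15/2)sin 2x
D (-2E_pi/2) f = (5/2)cos x - (2/3)sin x - 5sin 2x
(-(3/2)D + D) (-2E_pi/2) f = -(5/4)cos x + (1/3)sin x + (5/2)sin 2x


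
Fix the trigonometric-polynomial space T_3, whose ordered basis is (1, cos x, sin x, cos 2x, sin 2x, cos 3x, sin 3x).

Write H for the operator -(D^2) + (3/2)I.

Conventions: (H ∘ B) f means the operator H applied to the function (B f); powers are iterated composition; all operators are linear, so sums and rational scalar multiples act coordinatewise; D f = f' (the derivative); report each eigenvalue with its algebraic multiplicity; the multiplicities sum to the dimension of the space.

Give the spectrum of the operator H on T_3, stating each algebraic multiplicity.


λ = 3/2 (multiplicity 1), λ = 5/2 (multiplicity 2), λ = 11/2 (multiplicity 2), λ = 21/2 (multiplicity 2)

image of 1: 3/2
image of cos x: (5/2)cos x
image of sin x: (5/2)sin x
image of cos 2x: (11/2)cos 2x
image of sin 2x: (11/2)sin 2x
image of cos 3x: (21/2)cos 3x
image of sin 3x: (21/2)sin 3x
the matrix is diagonal; its diagonal is (3/2, 5/2, 5/2, 11/2, 11/2, 21/2, 21/2)
for a triangular matrix the eigenvalues are the diagonal entries, with algebraic multiplicity their repetition count


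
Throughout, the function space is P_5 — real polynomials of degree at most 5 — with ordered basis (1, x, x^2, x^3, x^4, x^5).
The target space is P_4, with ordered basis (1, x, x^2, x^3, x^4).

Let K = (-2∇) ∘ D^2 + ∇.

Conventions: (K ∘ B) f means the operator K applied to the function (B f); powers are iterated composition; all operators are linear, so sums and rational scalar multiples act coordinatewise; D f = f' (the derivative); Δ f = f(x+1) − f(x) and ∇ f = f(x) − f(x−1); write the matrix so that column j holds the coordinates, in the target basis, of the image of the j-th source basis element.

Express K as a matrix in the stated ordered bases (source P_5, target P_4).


the matrix is [[0, 1, -1, -11, 23, -39]; [0, 0, 2, -3, -44, 115]; [0, 0, 0, 3, -6, -110]; [0, 0, 0, 0, 4, -10]; [0, 0, 0, 0, 0, 5]] (rows listed top to bottom)

image of 1: 0
image of x: 1
image of x^2: 2x - 1
image of x^3: 3x^2 - 3x - 11
image of x^4: 4x^3 - 6x^2 - 44x + 23
image of x^5: 5x^4 - 10x^3 - 110x^2 + 115x - 39
each image's coordinates form column j of the matrix


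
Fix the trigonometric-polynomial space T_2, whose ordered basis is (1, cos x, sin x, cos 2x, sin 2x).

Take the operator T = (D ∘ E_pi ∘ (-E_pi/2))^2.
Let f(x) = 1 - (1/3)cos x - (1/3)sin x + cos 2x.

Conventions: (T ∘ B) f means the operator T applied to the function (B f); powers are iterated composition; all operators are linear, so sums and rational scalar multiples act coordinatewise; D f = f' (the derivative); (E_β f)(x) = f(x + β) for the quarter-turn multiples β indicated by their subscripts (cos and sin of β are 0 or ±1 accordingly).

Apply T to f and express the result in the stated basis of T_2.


the result is g(x) = -(1/3)cos x - (1/3)sin x - 4cos 2x

E_pi/2 f = 1 - (1/3)cos x + (1/3)sin x - cos 2x
(-E_pi/2) f = -1 + (1/3)cos x - (1/3)sin x + cos 2x
E_pi (-E_pi/2) f = -1 - (1/3)cos x + (1/3)sin x + cos 2x
D E_pi (-E_pi/2) f = (1/3)cos x + (1/3)sin x - 2sin 2x
E_pi/2 (D ∘ E_pi ∘ (-E_pi/2)) f = (1/3)cos x - (1/3)sin x + 2sin 2x
(-E_pi/2) (D ∘ E_pi ∘ (-E_pi/2)) f = -(1/3)cos x + (1/3)sin x - 2sin 2x
E_pi (-E_pi/2) (D ∘ E_pi ∘ (-E_pi/2)) f = (1/3)cos x - (1/3)sin x - 2sin 2x
D E_pi (-E_pi/2) (D ∘ E_pi ∘ (-E_pi/2)) f = -(1/3)cos x - (1/3)sin x - 4cos 2x


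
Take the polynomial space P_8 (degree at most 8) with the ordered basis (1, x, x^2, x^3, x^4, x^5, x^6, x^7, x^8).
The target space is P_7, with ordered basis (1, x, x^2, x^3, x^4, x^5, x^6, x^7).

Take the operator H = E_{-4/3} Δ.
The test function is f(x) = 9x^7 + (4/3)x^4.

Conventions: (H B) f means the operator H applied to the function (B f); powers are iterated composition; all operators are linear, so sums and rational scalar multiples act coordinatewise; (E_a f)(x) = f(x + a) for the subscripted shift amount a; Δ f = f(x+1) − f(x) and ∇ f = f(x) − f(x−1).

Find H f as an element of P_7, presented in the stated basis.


Δ f = 63x^6 + 189x^5 + 315x^4 + (961/3)x^3 + 197x^2 + (205/3)x + 31/3
E_{-4/3} Δ f = 63x^6 - 315x^5 + 735x^4 - (2959/3)x^3 + (2347/3)x^2 - (3073/9)x + 569/9

the image equals g(x) = 63x^6 - 315x^5 + 735x^4 - (2959/3)x^3 + (2347/3)x^2 - (3073/9)x + 569/9


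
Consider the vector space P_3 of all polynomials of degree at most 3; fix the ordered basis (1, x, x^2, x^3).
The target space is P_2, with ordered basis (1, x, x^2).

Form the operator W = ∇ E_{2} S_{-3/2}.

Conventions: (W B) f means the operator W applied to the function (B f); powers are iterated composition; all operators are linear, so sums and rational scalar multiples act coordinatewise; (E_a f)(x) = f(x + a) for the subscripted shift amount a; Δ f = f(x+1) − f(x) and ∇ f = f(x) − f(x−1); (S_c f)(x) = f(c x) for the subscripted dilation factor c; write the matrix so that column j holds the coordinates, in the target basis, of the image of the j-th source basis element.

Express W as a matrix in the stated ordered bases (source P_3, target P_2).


image of 1: 0
image of x: -3/2
image of x^2: (9/2)x + 27/4
image of x^3: -(81/8)x^2 - (243/8)x - 189/8
each image's coordinates form column j of the matrix

the matrix is [[0, -3/2, 27/4, -189/8]; [0, 0, 9/2, -243/8]; [0, 0, 0, -81/8]] (rows listed top to bottom)


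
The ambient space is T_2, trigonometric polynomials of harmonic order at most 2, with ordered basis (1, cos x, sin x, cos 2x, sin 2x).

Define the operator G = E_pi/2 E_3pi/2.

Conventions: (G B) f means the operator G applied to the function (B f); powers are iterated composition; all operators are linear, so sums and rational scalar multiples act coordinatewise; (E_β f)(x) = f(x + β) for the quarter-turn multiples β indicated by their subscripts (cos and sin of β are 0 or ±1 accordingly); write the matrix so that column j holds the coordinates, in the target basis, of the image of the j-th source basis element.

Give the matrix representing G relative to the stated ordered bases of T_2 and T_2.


the matrix is [[1, 0, 0, 0, 0]; [0, 1, 0, 0, 0]; [0, 0, 1, 0, 0]; [0, 0, 0, 1, 0]; [0, 0, 0, 0, 1]] (rows listed top to bottom)

image of 1: 1
image of cos x: cos x
image of sin x: sin x
image of cos 2x: cos 2x
image of sin 2x: sin 2x
each image's coordinates form column j of the matrix


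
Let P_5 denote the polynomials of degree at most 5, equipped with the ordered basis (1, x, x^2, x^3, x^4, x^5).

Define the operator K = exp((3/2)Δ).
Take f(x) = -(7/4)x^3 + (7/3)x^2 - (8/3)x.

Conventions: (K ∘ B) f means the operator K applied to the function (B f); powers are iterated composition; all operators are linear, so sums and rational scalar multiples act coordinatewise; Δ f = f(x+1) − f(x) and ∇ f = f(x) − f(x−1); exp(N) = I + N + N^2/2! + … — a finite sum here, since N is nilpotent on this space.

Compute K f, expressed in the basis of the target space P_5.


order-1 term: -(63/8)x^2 - (7/8)x - 25/8
order-2 term: -(189/16)x - 105/16
order-3 term: -189/32
the series for exp((3/2)Δ) f terminates at order 3
exp((3/2)Δ) f = -(7/4)x^3 - (133/24)x^2 - (737/48)x - 499/32

the image equals g(x) = -(7/4)x^3 - (133/24)x^2 - (737/48)x - 499/32


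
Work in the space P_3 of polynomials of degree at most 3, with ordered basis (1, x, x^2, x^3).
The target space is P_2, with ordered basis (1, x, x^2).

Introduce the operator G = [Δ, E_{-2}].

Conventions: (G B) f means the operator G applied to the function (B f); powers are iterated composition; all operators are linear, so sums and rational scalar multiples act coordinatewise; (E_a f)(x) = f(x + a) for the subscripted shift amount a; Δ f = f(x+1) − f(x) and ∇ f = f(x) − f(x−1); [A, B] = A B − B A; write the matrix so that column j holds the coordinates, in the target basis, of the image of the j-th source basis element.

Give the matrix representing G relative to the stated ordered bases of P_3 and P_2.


image of 1: 0
image of x: 0
image of x^2: 0
image of x^3: 0
each image's coordinates form column j of the matrix

the matrix is [[0, 0, 0, 0]; [0, 0, 0, 0]; [0, 0, 0, 0]] (rows listed top to bottom)


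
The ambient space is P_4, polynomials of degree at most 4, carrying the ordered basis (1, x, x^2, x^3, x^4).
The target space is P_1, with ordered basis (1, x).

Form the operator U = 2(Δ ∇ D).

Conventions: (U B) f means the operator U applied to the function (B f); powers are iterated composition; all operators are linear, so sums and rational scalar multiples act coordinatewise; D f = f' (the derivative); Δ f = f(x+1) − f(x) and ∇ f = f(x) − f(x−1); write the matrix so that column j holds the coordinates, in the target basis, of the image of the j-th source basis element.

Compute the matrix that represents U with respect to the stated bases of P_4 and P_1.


the matrix is [[0, 0, 0, 12, 0]; [0, 0, 0, 0, 48]] (rows listed top to bottom)

image of 1: 0
image of x: 0
image of x^2: 0
image of x^3: 12
image of x^4: 48x
each image's coordinates form column j of the matrix


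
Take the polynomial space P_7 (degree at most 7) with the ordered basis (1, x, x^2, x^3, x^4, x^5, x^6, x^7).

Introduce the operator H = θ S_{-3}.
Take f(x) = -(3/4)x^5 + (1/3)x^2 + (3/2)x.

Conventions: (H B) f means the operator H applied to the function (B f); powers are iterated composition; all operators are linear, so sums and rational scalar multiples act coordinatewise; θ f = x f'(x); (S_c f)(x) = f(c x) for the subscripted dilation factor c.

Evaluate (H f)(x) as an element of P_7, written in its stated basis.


S_{-3} f = (729/4)x^5 + 3x^2 - (9/2)x
θ S_{-3} f = (3645/4)x^5 + 6x^2 - (9/2)x

the result is g(x) = (3645/4)x^5 + 6x^2 - (9/2)x


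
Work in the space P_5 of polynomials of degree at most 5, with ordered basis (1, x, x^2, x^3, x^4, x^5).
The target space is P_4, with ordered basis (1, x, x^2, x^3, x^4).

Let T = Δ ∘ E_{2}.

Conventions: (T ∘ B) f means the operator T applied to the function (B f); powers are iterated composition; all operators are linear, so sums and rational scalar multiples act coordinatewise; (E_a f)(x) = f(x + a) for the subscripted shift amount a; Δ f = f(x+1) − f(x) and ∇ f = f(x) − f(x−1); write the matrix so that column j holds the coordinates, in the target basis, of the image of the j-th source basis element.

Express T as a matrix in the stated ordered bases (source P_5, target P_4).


image of 1: 0
image of x: 1
image of x^2: 2x + 5
image of x^3: 3x^2 + 15x + 19
image of x^4: 4x^3 + 30x^2 + 76x + 65
image of x^5: 5x^4 + 50x^3 + 190x^2 + 325x + 211
each image's coordinates form column j of the matrix

the matrix is [[0, 1, 5, 19, 65, 211]; [0, 0, 2, 15, 76, 325]; [0, 0, 0, 3, 30, 190]; [0, 0, 0, 0, 4, 50]; [0, 0, 0, 0, 0, 5]] (rows listed top to bottom)


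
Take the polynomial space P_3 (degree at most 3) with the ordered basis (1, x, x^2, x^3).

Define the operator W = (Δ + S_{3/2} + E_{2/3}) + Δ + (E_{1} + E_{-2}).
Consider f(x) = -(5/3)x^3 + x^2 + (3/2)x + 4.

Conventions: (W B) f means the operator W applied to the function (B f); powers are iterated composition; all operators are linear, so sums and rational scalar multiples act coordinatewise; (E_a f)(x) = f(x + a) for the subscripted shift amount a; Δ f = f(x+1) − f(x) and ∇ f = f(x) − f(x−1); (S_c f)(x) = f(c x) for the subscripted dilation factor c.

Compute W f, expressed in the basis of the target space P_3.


Δ f = -5x^2 - 3x + 5/6
S_{3/2} f = -(45/8)x^3 + (9/4)x^2 + (9/4)x + 4
E_{2/3} f = -(5/3)x^3 - (7/3)x^2 + (11/18)x + 401/81
(Δ + S_{3/2} + E_{2/3}) f = -(175/24)x^3 - (61/12)x^2 - (5/36)x + 1585/162
Δ f = -5x^2 - 3x + 5/6
E_{1} f = -(5/3)x^3 - 4x^2 - (3/2)x + 29/6
E_{-2} f = -(5/3)x^3 + 11x^2 - (45/2)x + 55/3
(E_{1} + E_{-2}) f = -(10/3)x^3 + 7x^2 - 24x + 139/6
((Δ + S_{3/2} + E_{2/3}) + Δ + (E_{1} + E_{-2})) f = -(85/8)x^3 - (37/12)x^2 - (977/36)x + 5473/162

the result is g(x) = -(85/8)x^3 - (37/12)x^2 - (977/36)x + 5473/162


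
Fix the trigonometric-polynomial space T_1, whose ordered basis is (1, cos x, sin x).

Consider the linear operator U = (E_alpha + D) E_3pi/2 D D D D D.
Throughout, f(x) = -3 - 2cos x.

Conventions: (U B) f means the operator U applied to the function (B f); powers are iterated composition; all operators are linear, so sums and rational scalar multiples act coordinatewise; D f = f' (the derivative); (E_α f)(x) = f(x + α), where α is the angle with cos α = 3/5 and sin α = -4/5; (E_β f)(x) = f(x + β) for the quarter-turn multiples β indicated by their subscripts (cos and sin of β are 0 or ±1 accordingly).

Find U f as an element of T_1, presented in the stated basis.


g(x) = -(6/5)cos x + (2/5)sin x

D f = 2sin x
D D f = 2cos x
D D D f = -2sin x
D (D D D) f = -2cos x
D (D D D D) f = 2sin x
E_3pi/2 D (D D D D) f = -2cos x
E_alpha E_3pi/2 D (D D D D) f = -(6/5)cos x - (8/5)sin x
D E_3pi/2 D (D D D D) f = 2sin x
(E_alpha + D) E_3pi/2 D (D D D D) f = -(6/5)cos x + (2/5)sin x


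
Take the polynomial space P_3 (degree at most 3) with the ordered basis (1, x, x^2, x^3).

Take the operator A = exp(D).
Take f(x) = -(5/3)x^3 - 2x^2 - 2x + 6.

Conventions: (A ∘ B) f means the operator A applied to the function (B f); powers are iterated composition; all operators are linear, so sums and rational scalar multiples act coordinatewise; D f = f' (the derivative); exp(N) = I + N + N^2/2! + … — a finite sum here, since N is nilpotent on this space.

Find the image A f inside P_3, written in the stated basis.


g(x) = -(5/3)x^3 - 7x^2 - 11x + 1/3

order-1 term: -5x^2 - 4x - 2
order-2 term: -5x - 2
order-3 term: -5/3
the series for exp(D) f terminates at order 3
exp(D) f = -(5/3)x^3 - 7x^2 - 11x + 1/3


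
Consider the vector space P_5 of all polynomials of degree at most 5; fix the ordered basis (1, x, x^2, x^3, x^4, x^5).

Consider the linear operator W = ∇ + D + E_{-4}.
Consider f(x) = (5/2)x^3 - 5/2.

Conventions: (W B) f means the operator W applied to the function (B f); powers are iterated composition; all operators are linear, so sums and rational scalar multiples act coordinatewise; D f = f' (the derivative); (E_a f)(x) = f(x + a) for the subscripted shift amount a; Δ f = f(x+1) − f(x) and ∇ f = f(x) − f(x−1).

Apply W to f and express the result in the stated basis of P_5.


∇ f = (15/2)x^2 - (15/2)x + 5/2
D f = (15/2)x^2
E_{-4} f = (5/2)x^3 - 30x^2 + 120x - 325/2
(∇ + D + E_{-4}) f = (5/2)x^3 - 15x^2 + (225/2)x - 160

the result is g(x) = (5/2)x^3 - 15x^2 + (225/2)x - 160


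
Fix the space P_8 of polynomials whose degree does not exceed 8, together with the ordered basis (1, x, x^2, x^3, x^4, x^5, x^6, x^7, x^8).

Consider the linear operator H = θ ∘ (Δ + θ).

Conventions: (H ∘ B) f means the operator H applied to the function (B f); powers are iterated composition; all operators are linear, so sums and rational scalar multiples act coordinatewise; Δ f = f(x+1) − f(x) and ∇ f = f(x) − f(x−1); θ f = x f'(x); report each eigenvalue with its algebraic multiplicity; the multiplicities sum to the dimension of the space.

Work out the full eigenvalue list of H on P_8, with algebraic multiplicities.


image of 1: 0
image of x: x
image of x^2: 4x^2 + 2x
image of x^3: 9x^3 + 6x^2 + 3x
image of x^4: 16x^4 + 12x^3 + 12x^2 + 4x
image of x^5: 25x^5 + 20x^4 + 30x^3 + 20x^2 + 5x
image of x^6: 36x^6 + 30x^5 + 60x^4 + 60x^3 + 30x^2 + 6x
image of x^7: 49x^7 + 42x^6 + 105x^5 + 140x^4 + 105x^3 + 42x^2 + 7x
image of x^8: 64x^8 + 56x^7 + 168x^6 + 280x^5 + 280x^4 + 168x^3 + 56x^2 + 8x
the matrix is upper triangular; its diagonal is (0, 1, 4, 9, 16, 25, 36, 49, 64)
for a triangular matrix the eigenvalues are the diagonal entries, with algebraic multiplicity their repetition count

λ = 0 (multiplicity 1), λ = 1 (multiplicity 1), λ = 4 (multiplicity 1), λ = 9 (multiplicity 1), λ = 16 (multiplicity 1), λ = 25 (multiplicity 1), λ = 36 (multiplicity 1), λ = 49 (multiplicity 1), λ = 64 (multiplicity 1)


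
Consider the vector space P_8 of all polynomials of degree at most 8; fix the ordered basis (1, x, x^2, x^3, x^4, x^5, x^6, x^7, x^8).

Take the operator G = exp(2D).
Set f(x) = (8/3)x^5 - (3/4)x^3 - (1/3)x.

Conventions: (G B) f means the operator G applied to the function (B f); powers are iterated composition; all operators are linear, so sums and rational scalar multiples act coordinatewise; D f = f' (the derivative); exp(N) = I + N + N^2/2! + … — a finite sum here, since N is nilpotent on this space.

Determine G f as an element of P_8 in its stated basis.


order-1 term: (80/3)x^4 - (9/2)x^2 - 2/3
order-2 term: (320/3)x^3 - 9x
order-3 term: (640/3)x^2 - 6
order-4 term: (640/3)x
order-5 term: 256/3
the series for exp(2D) f terminates at order 5
exp(2D) f = (8/3)x^5 + (80/3)x^4 + (1271/12)x^3 + (1253/6)x^2 + 204x + 236/3

g(x) = (8/3)x^5 + (80/3)x^4 + (1271/12)x^3 + (1253/6)x^2 + 204x + 236/3


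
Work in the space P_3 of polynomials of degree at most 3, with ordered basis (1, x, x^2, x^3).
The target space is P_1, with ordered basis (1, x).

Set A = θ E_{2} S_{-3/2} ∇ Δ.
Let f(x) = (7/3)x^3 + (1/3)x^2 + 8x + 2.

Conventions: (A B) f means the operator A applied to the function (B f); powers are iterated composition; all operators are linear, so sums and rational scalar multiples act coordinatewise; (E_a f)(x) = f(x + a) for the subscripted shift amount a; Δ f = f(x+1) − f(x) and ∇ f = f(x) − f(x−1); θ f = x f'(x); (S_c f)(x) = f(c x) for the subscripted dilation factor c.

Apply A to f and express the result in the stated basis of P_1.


the image equals g(x) = -21x

Δ f = 7x^2 + (23/3)x + 32/3
∇ Δ f = 14x + 2/3
S_{-3/2} ∇ Δ f = -21x + 2/3
E_{2} S_{-3/2} ∇ Δ f = -21x - 124/3
θ E_{2} S_{-3/2} ∇ Δ f = -21x


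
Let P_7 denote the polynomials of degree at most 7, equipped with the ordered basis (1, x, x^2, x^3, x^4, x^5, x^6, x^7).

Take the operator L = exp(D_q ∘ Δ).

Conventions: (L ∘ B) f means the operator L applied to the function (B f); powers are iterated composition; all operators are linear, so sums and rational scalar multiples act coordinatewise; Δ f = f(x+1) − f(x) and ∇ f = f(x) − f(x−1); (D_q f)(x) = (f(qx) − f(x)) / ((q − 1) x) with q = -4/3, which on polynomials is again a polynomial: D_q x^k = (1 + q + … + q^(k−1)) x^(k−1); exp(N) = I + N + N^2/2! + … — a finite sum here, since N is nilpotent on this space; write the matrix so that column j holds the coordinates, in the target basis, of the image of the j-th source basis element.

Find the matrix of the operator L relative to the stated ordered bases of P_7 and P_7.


the matrix is [[1, 0, 2, 3, 88/9, 25/2, 97237/1458, 180635/1458]; [0, 1, 0, -1, -2, -55/54, -619/54, -498379/19683]; [0, 0, 1, 0, 52/9, 130/9, 16432/243, 188188/2187]; [0, 0, 0, 1, 0, -125/27, -125/9, -4375/13122]; [0, 0, 0, 0, 1, 0, 362/27, 1267/27]; [0, 0, 0, 0, 0, 1, 0, -3367/243]; [0, 0, 0, 0, 0, 0, 1, 0]; [0, 0, 0, 0, 0, 0, 0, 1]] (rows listed top to bottom)

image of 1: 1
image of x: x
image of x^2: x^2 + 2
image of x^3: x^3 - x + 3
image of x^4: x^4 + (52/9)x^2 - 2x + 88/9
image of x^5: x^5 - (125/27)x^3 + (130/9)x^2 - (55/54)x + 25/2
image of x^6: x^6 + (362/27)x^4 - (125/9)x^3 + (16432/243)x^2 - (619/54)x + 97237/1458
image of x^7: x^7 - (3367/243)x^5 + (1267/27)x^4 - (4375/13122)x^3 + (188188/2187)x^2 - (498379/19683)x + 180635/1458
each image's coordinates form column j of the matrix
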